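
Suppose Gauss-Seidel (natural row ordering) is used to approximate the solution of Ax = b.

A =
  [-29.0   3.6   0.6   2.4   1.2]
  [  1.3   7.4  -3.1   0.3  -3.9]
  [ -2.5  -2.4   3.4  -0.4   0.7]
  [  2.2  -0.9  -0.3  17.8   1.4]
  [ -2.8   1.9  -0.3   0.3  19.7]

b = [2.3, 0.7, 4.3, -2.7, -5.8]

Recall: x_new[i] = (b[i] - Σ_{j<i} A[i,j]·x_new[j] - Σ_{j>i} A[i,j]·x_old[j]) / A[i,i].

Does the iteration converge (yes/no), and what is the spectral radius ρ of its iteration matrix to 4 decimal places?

Split A = D + L + U, D = diag(-29, 7.4, 3.4, 17.8, 19.7).
T_GS = -(D+L)⁻¹U: row 0 first, T[0,3] = -(2.4)/(-29) = +0.0828; later rows by forward substitution.
  T[0,:] = [+0.0000, +0.1241, +0.0207, +0.0828, +0.0414]
  T[1,:] = [+0.0000, -0.0218, +0.4153, -0.0551, +0.5198]
  T[2,:] = [+0.0000, +0.0759, +0.3084, +0.1396, +0.1914]
  T[3,:] = [+0.0000, -0.0152, +0.0236, -0.0107, -0.0543]
  T[4,:] = [+0.0000, +0.0211, -0.0328, +0.0194, -0.0405]
|λ(T)| sorted: 0.3820, 0.1659, 0.0439, 0.0246, 0.0000.
ρ = 0.3820; 0.3820 < 1 ⇒ converges.

yes, ρ = 0.3820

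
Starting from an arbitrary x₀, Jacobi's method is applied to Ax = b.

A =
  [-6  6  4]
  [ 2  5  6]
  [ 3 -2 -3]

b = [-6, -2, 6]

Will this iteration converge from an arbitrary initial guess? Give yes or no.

Let D = diag(-6, 5, -3); L, U the strict triangles.
Jacobi: T = -D⁻¹(L+U), T[1,0] = -(2)/(5) = -0.4000; T[1,1] = 0.
  T[0,:] = [+0.0000  +1.0000  +0.6667]
  T[1,:] = [-0.4000  +0.0000  -1.2000]
  T[2,:] = [+1.0000  -0.6667  +0.0000]
|λ(T)| sorted: 1.3504, 0.8700, 0.8700.
spectral radius ρ = 1.3504; 1.3504 > 1: divergent.

no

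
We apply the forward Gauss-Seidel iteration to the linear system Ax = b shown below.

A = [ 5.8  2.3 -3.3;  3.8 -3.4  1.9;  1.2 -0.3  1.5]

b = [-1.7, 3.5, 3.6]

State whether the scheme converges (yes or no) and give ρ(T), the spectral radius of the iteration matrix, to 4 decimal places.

yes, ρ = 0.8645

Let D = diag(5.8, -3.4, 1.5); L, U the strict triangles.
T_GS = -(D+L)⁻¹U: row 0 first, T[0,2] = -(-3.3)/(5.8) = +0.5690; later rows by forward substitution.
  T[0,:] = [+0.0000 -0.3966 +0.5690]
  T[1,:] = [+0.0000 -0.4432 +1.1947]
  T[2,:] = [+0.0000 +0.2286 -0.2162]
|λ(T)| sorted: 0.8645, 0.2051, 0.0000.
spectral radius ρ = 0.8645; 0.8645 < 1 ⇒ converges.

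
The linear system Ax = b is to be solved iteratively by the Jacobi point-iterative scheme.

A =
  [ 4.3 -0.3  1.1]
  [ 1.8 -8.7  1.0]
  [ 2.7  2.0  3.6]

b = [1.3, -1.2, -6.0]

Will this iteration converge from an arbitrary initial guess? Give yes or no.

yes

Let D = diag(4.3, -8.7, 3.6); L, U the strict triangles.
T_J = -D⁻¹(L+U): T[2,1] = -(2)/(3.6) = -0.5556; T[2,2] = 0.
  T[0,:] = [+0.0000, +0.0698, -0.2558]
  T[1,:] = [+0.2069, +0.0000, +0.1149]
  T[2,:] = [-0.7500, -0.5556, +0.0000]
eigenvalue magnitudes: 0.4420, 0.2300, 0.2300.
spectral radius ρ = 0.4420; 0.4420 < 1: convergent.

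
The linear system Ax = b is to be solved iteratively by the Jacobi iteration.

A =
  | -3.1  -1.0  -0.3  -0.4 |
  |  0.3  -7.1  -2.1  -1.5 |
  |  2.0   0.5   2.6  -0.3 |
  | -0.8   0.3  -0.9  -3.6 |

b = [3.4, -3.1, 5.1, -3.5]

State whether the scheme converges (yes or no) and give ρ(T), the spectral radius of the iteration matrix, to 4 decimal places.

Write A = D+L+U with D = diag(-3.1, -7.1, 2.6, -3.6).
Jacobi T = -D⁻¹(L+U): T[1,2] = -(-2.1)/(-7.1) = -0.2958; T[1,1] = 0.
  T[0,:] = [+0.0000  -0.3226  -0.0968  -0.1290]
  T[1,:] = [+0.0423  +0.0000  -0.2958  -0.2113]
  T[2,:] = [-0.7692  -0.1923  +0.0000  +0.1154]
  T[3,:] = [-0.2222  +0.0833  -0.2500  +0.0000]
eigenvalue magnitudes: 0.5803, 0.4490, 0.4490, 0.0690.
ρ = 0.5803; 0.5803 < 1 ⇒ converges.

yes, ρ = 0.5803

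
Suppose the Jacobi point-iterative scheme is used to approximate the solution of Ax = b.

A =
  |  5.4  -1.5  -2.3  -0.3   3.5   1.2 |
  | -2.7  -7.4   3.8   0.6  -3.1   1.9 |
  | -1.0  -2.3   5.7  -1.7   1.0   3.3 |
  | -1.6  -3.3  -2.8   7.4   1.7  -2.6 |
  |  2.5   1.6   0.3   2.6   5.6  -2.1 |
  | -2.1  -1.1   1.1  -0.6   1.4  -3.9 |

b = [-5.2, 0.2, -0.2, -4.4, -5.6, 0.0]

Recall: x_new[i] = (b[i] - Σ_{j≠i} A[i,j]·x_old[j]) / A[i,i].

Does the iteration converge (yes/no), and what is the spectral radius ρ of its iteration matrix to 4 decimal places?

no, ρ = 1.1806

Diagonal D = diag(5.4, -7.4, 5.7, 7.4, 5.6, -3.9); L, U strict lower/upper.
Jacobi: T = -D⁻¹(L+U), T[1,0] = -(-2.7)/(-7.4) = -0.3649; T[1,1] = 0.
  T[0,:] = [+0.0000, +0.2778, +0.4259, +0.0556, -0.6481, -0.2222]
  T[1,:] = [-0.3649, +0.0000, +0.5135, +0.0811, -0.4189, +0.2568]
  T[2,:] = [+0.1754, +0.4035, +0.0000, +0.2982, -0.1754, -0.5789]
  T[3,:] = [+0.2162, +0.4459, +0.3784, +0.0000, -0.2297, +0.3514]
  T[4,:] = [-0.4464, -0.2857, -0.0536, -0.4643, +0.0000, +0.3750]
  T[5,:] = [-0.5385, -0.2821, +0.2821, -0.1538, +0.3590, +0.0000]
|λ(T)| sorted: 1.1806, 0.6961, 0.6961, 0.3263, 0.3263, 0.2994.
ρ(T) = max|λ| = 1.1806; 1.1806 > 1: divergent.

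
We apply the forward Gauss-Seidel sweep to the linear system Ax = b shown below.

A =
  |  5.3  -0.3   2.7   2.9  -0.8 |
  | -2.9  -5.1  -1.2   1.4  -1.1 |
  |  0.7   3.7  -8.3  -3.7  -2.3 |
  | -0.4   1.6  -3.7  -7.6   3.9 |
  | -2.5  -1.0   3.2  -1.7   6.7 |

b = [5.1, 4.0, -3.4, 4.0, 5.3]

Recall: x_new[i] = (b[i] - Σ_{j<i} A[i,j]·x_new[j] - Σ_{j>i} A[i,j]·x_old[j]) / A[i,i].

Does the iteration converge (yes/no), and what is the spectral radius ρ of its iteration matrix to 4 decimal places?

A = D + L + U where D = diag(5.3, -5.1, -8.3, -7.6, 6.7).
T_GS = -(D+L)⁻¹U: row 0 first, T[0,3] = -(2.9)/(5.3) = -0.5472; later rows by forward substitution.
  T[0,:] = [+0.0000, +0.0566, -0.5094, -0.5472, +0.1509]
  T[1,:] = [+0.0000, -0.0322, +0.0544, +0.5856, -0.3015]
  T[2,:] = [+0.0000, -0.0096, -0.0187, -0.2309, -0.3988]
  T[3,:] = [+0.0000, -0.0051, +0.0474, +0.2645, +0.6359]
  T[4,:] = [+0.0000, +0.0196, -0.1610, +0.0606, +0.3631]
|eigenvalues of T|: 0.6501, 0.1709, 0.1709, 0.0599, 0.0000.
spectral radius ρ = 0.6501; 0.6501 < 1: convergent.

yes, ρ = 0.6501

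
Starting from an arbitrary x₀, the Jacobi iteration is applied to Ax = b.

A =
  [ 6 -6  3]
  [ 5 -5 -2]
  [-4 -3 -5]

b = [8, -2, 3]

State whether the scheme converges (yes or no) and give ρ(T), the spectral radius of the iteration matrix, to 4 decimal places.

Let D = diag(6, -5, -5); L, U the strict triangles.
Jacobi: T = -D⁻¹(L+U), T[0,2] = -(3)/(6) = -0.5000; T[0,0] = 0.
  T[0,:] = [+0.0000 +1.0000 -0.5000]
  T[1,:] = [+1.0000 +0.0000 -0.4000]
  T[2,:] = [-0.8000 -0.6000 +0.0000]
|eigenvalues of T|: 1.4390, 1.0143, 0.4248.
spectral radius ρ = 1.4390; 1.4390 > 1, so it fails to converge.

no, ρ = 1.4390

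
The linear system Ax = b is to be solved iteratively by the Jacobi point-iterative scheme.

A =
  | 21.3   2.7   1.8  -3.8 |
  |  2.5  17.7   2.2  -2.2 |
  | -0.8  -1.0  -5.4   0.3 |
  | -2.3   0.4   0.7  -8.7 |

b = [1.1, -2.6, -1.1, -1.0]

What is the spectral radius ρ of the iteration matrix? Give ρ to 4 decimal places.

0.2317

Diagonal D = diag(21.3, 17.7, -5.4, -8.7); L, U strict lower/upper.
Jacobi T = -D⁻¹(L+U): T[3,1] = -(0.4)/(-8.7) = +0.0460; T[3,3] = 0.
  T[0,:] = [+0.0000 -0.1268 -0.0845 +0.1784]
  T[1,:] = [-0.1412 +0.0000 -0.1243 +0.1243]
  T[2,:] = [-0.1481 -0.1852 +0.0000 +0.0556]
  T[3,:] = [-0.2644 +0.0460 +0.0805 +0.0000]
|λ(T)| sorted: 0.2317, 0.1598, 0.1598, 0.1577.
spectral radius ρ = 0.2317; 0.2317 < 1, so it converges for any x₀.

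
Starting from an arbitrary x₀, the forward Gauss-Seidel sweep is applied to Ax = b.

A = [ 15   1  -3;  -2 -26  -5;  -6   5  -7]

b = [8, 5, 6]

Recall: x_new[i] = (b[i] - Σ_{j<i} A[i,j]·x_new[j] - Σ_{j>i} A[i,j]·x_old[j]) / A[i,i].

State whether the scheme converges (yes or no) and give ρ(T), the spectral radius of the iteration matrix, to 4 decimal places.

yes, ρ = 0.2746

Split A = D + L + U, D = diag(15, -26, -7).
Gauss-Seidel: T = -(D+L)⁻¹U, row 0 first, T[0,1] = -(1)/(15) = -0.0667; later rows by forward substitution.
  T[0,:] = [+0.0000 -0.0667 +0.2000]
  T[1,:] = [+0.0000 +0.0051 -0.2077]
  T[2,:] = [+0.0000 +0.0608 -0.3198]
|λ(T)| sorted: 0.2746, 0.0400, 0.0000.
spectral radius ρ = 0.2746; 0.2746 < 1: convergent.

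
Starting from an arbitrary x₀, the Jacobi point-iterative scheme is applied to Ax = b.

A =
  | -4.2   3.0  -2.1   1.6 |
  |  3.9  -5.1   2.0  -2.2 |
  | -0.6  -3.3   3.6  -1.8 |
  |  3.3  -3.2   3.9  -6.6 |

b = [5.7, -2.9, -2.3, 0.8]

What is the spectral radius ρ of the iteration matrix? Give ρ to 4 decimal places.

Split A = D + L + U, D = diag(-4.2, -5.1, 3.6, -6.6).
Jacobi: T = -D⁻¹(L+U), T[1,2] = -(2)/(-5.1) = +0.3922; T[1,1] = 0.
  T[0,:] = [+0.0000  +0.7143  -0.5000  +0.3810]
  T[1,:] = [+0.7647  +0.0000  +0.3922  -0.4314]
  T[2,:] = [+0.1667  +0.9167  +0.0000  +0.5000]
  T[3,:] = [+0.5000  -0.4848  +0.5909  +0.0000]
eigenvalue magnitudes: 1.5049, 0.6545, 0.6545, 0.2552.
ρ(T) = max|λ| = 1.5049; 1.5049 > 1, so it fails to converge.

1.5049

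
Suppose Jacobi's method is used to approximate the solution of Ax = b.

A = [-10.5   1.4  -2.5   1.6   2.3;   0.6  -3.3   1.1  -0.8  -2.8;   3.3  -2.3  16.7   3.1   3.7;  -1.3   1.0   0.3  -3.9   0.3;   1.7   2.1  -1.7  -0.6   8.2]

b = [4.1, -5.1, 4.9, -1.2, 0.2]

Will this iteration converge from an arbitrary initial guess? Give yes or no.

yes

Diagonal D = diag(-10.5, -3.3, 16.7, -3.9, 8.2); L, U strict lower/upper.
Jacobi T = -D⁻¹(L+U): T[0,4] = -(2.3)/(-10.5) = +0.2190; T[0,0] = 0.
  T[0,:] = [+0.0000, +0.1333, -0.2381, +0.1524, +0.2190]
  T[1,:] = [+0.1818, +0.0000, +0.3333, -0.2424, -0.8485]
  T[2,:] = [-0.1976, +0.1377, +0.0000, -0.1856, -0.2216]
  T[3,:] = [-0.3333, +0.2564, +0.0769, +0.0000, +0.0769]
  T[4,:] = [-0.2073, -0.2561, +0.2073, +0.0732, +0.0000]
|λ(T)| sorted: 0.5386, 0.3814, 0.3796, 0.3796, 0.1256.
spectral radius ρ = 0.5386; 0.5386 < 1: convergent.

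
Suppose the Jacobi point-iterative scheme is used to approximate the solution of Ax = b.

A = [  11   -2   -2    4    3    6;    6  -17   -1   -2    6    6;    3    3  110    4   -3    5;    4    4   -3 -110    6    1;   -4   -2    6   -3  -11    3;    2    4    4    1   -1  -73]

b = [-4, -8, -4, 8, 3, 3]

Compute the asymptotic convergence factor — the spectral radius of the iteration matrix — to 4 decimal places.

0.3806

Diagonal D = diag(11, -17, 110, -110, -11, -73); L, U strict lower/upper.
Jacobi: T = -D⁻¹(L+U), T[0,1] = -(-2)/(11) = +0.1818; T[0,0] = 0.
  T[0,:] = [+0.0000, +0.1818, +0.1818, -0.3636, -0.2727, -0.5455]
  T[1,:] = [+0.3529, +0.0000, -0.0588, -0.1176, +0.3529, +0.3529]
  T[2,:] = [-0.0273, -0.0273, +0.0000, -0.0364, +0.0273, -0.0455]
  T[3,:] = [+0.0364, +0.0364, -0.0273, +0.0000, +0.0545, +0.0091]
  T[4,:] = [-0.3636, -0.1818, +0.5455, -0.2727, +0.0000, +0.2727]
  T[5,:] = [+0.0274, +0.0548, +0.0548, +0.0137, -0.0137, +0.0000]
|roots of det(T-λI)|: 0.3806, 0.2900, 0.2124, 0.2124, 0.0729, 0.0729.
spectral radius ρ = 0.3806; 0.3806 < 1: convergent.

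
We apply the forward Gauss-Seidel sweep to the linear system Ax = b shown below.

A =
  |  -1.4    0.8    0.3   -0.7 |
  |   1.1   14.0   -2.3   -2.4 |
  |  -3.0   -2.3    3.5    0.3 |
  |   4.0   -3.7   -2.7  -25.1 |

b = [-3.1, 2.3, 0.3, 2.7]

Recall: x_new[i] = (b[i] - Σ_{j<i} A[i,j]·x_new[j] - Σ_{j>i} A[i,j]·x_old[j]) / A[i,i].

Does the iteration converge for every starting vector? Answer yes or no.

yes

Write A = D+L+U with D = diag(-1.4, 14, 3.5, -25.1).
T_GS = -(D+L)⁻¹U: row 0 first, T[0,1] = -(0.8)/(-1.4) = +0.5714; later rows by forward substitution.
  T[0,:] = [+0.0000 +0.5714 +0.2143 -0.5000]
  T[1,:] = [+0.0000 -0.0449 +0.1474 +0.2107]
  T[2,:] = [+0.0000 +0.4603 +0.2806 -0.3758]
  T[3,:] = [+0.0000 +0.0482 -0.0178 -0.0703]
|roots of det(T-λI)|: 0.4257, 0.2715, 0.0111, 0.0000.
ρ = 0.4257; 0.4257 < 1: convergent.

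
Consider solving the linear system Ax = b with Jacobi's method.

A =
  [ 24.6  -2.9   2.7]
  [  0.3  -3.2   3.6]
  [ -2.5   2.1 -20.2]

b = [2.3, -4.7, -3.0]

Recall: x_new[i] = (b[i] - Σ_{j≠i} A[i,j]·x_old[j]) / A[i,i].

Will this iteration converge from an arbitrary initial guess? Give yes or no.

yes

Diagonal D = diag(24.6, -3.2, -20.2); L, U strict lower/upper.
Jacobi T = -D⁻¹(L+U): T[1,0] = -(0.3)/(-3.2) = +0.0938; T[1,1] = 0.
  T[0,:] = [+0.0000  +0.1179  -0.1098]
  T[1,:] = [+0.0938  +0.0000  +1.1250]
  T[2,:] = [-0.1238  +0.1040  +0.0000]
|eigenvalues of T|: 0.4272, 0.2822, 0.1450.
spectral radius ρ = 0.4272; 0.4272 < 1: convergent.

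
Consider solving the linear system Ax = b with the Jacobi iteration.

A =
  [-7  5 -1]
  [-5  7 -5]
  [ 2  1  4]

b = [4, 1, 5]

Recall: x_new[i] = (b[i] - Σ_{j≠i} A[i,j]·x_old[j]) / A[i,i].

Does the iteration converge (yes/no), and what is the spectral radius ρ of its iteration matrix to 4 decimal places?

Split A = D + L + U, D = diag(-7, 7, 4).
Jacobi T = -D⁻¹(L+U): T[1,0] = -(-5)/(7) = +0.7143; T[1,1] = 0.
  T[0,:] = [+0.0000, +0.7143, -0.1429]
  T[1,:] = [+0.7143, +0.0000, +0.7143]
  T[2,:] = [-0.5000, -0.2500, +0.0000]
|eigenvalues of T|: 0.8254, 0.5274, 0.5274.
ρ = 0.8254; 0.8254 < 1 ⇒ converges.

yes, ρ = 0.8254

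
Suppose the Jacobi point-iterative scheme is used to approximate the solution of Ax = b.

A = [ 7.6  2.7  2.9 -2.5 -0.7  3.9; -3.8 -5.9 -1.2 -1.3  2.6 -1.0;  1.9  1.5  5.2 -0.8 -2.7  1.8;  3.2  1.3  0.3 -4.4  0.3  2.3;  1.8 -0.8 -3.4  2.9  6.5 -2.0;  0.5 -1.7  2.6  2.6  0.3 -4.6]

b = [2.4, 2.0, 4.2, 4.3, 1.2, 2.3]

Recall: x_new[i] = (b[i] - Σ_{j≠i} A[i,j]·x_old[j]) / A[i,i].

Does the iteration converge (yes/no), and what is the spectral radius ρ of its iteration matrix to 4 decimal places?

no, ρ = 1.1623

Write A = D+L+U with D = diag(7.6, -5.9, 5.2, -4.4, 6.5, -4.6).
T_J = -D⁻¹(L+U): T[5,4] = -(0.3)/(-4.6) = +0.0652; T[5,5] = 0.
  T[0,:] = [+0.0000  -0.3553  -0.3816  +0.3289  +0.0921  -0.5132]
  T[1,:] = [-0.6441  +0.0000  -0.2034  -0.2203  +0.4407  -0.1695]
  T[2,:] = [-0.3654  -0.2885  +0.0000  +0.1538  +0.5192  -0.3462]
  T[3,:] = [+0.7273  +0.2955  +0.0682  +0.0000  +0.0682  +0.5227]
  T[4,:] = [-0.2769  +0.1231  +0.5231  -0.4462  +0.0000  +0.3077]
  T[5,:] = [+0.1087  -0.3696  +0.5652  +0.5652  +0.0652  +0.0000]
|eigenvalues of T|: 1.1623, 0.7353, 0.3455, 0.3455, 0.2077, 0.2077.
ρ(T) = max|λ| = 1.1623; 1.1623 > 1 ⇒ diverges.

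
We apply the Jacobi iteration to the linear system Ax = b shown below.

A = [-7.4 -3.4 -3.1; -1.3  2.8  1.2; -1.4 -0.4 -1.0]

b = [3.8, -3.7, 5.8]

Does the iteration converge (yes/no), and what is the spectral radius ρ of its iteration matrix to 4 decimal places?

Let D = diag(-7.4, 2.8, -1); L, U the strict triangles.
Jacobi T = -D⁻¹(L+U): T[0,2] = -(-3.1)/(-7.4) = -0.4189; T[0,0] = 0.
  T[0,:] = [+0.0000 -0.4595 -0.4189]
  T[1,:] = [+0.4643 +0.0000 -0.4286]
  T[2,:] = [-1.4000 -0.4000 +0.0000]
|roots of det(T-λI)|: 0.8775, 0.4749, 0.4749.
ρ(T) = max|λ| = 0.8775; 0.8775 < 1: convergent.

yes, ρ = 0.8775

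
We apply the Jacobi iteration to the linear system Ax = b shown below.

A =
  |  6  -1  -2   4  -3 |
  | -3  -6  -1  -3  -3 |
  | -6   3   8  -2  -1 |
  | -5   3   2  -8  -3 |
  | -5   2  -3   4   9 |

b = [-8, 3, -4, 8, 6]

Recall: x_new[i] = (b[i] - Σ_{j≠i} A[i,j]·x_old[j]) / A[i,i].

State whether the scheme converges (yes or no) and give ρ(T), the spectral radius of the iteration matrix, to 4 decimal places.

no, ρ = 1.2379

A = D + L + U where D = diag(6, -6, 8, -8, 9).
T_J = -D⁻¹(L+U): T[1,0] = -(-3)/(-6) = -0.5000; T[1,1] = 0.
  T[0,:] = [+0.0000, +0.1667, +0.3333, -0.6667, +0.5000]
  T[1,:] = [-0.5000, +0.0000, -0.1667, -0.5000, -0.5000]
  T[2,:] = [+0.7500, -0.3750, +0.0000, +0.2500, +0.1250]
  T[3,:] = [-0.6250, +0.3750, +0.2500, +0.0000, -0.3750]
  T[4,:] = [+0.5556, -0.2222, +0.3333, -0.4444, +0.0000]
|roots of det(T-λI)|: 1.2379, 0.7308, 0.7308, 0.1553, 0.0733.
ρ = 1.2379; 1.2379 > 1, so it fails to converge.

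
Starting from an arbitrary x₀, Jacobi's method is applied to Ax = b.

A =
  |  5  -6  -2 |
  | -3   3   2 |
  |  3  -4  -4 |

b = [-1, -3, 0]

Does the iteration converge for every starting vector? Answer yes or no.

Write A = D+L+U with D = diag(5, 3, -4).
Jacobi T = -D⁻¹(L+U): T[2,1] = -(-4)/(-4) = -1.0000; T[2,2] = 0.
  T[0,:] = [+0.0000 +1.2000 +0.4000]
  T[1,:] = [+1.0000 +0.0000 -0.6667]
  T[2,:] = [+0.7500 -1.0000 +0.0000]
eigenvalue magnitudes: 1.6637, 1.1332, 0.5304.
ρ = 1.6637; 1.6637 > 1 ⇒ diverges.

no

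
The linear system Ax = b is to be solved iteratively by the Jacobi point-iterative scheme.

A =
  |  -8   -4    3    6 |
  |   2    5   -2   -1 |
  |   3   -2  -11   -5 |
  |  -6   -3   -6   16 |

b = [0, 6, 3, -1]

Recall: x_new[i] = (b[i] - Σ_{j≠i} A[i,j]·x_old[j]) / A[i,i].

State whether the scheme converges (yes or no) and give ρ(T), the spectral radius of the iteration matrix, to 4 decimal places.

Split A = D + L + U, D = diag(-8, 5, -11, 16).
Jacobi: T = -D⁻¹(L+U), T[3,0] = -(-6)/(16) = +0.3750; T[3,3] = 0.
  T[0,:] = [+0.0000 -0.5000 +0.3750 +0.7500]
  T[1,:] = [-0.4000 +0.0000 +0.4000 +0.2000]
  T[2,:] = [+0.2727 -0.1818 +0.0000 -0.4545]
  T[3,:] = [+0.3750 +0.1875 +0.3750 +0.0000]
eigenvalue magnitudes: 0.8510, 0.6471, 0.4630, 0.4630.
ρ = 0.8510; 0.8510 < 1 ⇒ converges.

yes, ρ = 0.8510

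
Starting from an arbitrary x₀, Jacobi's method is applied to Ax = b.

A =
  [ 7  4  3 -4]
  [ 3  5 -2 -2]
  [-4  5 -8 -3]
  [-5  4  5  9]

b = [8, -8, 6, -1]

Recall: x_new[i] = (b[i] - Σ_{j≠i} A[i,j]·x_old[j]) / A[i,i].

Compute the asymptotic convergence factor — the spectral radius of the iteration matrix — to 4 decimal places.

Write A = D+L+U with D = diag(7, 5, -8, 9).
Jacobi: T = -D⁻¹(L+U), T[2,3] = -(-3)/(-8) = -0.3750; T[2,2] = 0.
  T[0,:] = [+0.0000 -0.5714 -0.4286 +0.5714]
  T[1,:] = [-0.6000 +0.0000 +0.4000 +0.4000]
  T[2,:] = [-0.5000 +0.6250 +0.0000 -0.3750]
  T[3,:] = [+0.5556 -0.4444 -0.5556 +0.0000]
|eigenvalues of T|: 1.2462, 0.7519, 0.4338, 0.0605.
ρ(T) = max|λ| = 1.2462; 1.2462 > 1, so it fails to converge.

1.2462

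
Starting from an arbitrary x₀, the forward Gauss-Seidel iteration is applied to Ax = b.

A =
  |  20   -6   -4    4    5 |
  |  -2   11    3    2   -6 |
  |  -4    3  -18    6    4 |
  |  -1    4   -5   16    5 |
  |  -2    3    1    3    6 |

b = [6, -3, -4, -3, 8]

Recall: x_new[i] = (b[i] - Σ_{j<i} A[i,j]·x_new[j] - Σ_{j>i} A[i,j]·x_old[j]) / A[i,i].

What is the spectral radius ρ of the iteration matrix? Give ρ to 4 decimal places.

Diagonal D = diag(20, 11, -18, 16, 6); L, U strict lower/upper.
GS T = -(D+L)⁻¹U: row 0 first, T[0,4] = -(5)/(20) = -0.2500; later rows by forward substitution.
  T[0,:] = [+0.0000, +0.3000, +0.2000, -0.2000, -0.2500]
  T[1,:] = [+0.0000, +0.0545, -0.2364, -0.2182, +0.5000]
  T[2,:] = [+0.0000, -0.0576, -0.0838, +0.3414, +0.3611]
  T[3,:] = [+0.0000, -0.0129, +0.0454, +0.1487, -0.3403]
  T[4,:] = [+0.0000, +0.0888, +0.1761, -0.0888, -0.2234]
eigenvalue magnitudes: 0.5785, 0.2996, 0.1280, 0.1280, 0.0000.
ρ = 0.5785; 0.5785 < 1, so it converges for any x₀.

0.5785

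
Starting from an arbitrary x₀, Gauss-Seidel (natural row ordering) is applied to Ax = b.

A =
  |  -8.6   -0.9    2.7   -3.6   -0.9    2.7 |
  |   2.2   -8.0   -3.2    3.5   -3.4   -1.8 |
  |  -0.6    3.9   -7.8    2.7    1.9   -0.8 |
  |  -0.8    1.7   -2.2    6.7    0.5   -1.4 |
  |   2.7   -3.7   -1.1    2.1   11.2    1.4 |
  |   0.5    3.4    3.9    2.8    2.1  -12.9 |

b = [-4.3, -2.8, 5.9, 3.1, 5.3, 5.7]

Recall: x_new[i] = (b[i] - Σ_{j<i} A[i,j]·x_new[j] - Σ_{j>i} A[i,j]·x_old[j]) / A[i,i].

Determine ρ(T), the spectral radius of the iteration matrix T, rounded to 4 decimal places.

0.5880

Split A = D + L + U, D = diag(-8.6, -8, -7.8, 6.7, 11.2, -12.9).
T_GS = -(D+L)⁻¹U: row 0 first, T[0,4] = -(-0.9)/(-8.6) = -0.1047; later rows by forward substitution.
  T[0,:] = [+0.0000, -0.1047, +0.3140, -0.4186, -0.1047, +0.3140]
  T[1,:] = [+0.0000, -0.0288, -0.3137, +0.3224, -0.4538, -0.1387]
  T[2,:] = [+0.0000, -0.0063, -0.1810, +0.5395, +0.0248, -0.1960]
  T[3,:] = [+0.0000, -0.0073, +0.0576, +0.0454, +0.0361, +0.2173]
  T[4,:] = [+0.0000, +0.0165, -0.2079, +0.2519, -0.1290, -0.3065]
  T[5,:] = [+0.0000, -0.0125, -0.1465, +0.2827, -0.1293, -0.0864]
|roots of det(T-λI)|: 0.5880, 0.2155, 0.0866, 0.0866, 0.0055, 0.0000.
ρ = 0.5880; 0.5880 < 1 ⇒ converges.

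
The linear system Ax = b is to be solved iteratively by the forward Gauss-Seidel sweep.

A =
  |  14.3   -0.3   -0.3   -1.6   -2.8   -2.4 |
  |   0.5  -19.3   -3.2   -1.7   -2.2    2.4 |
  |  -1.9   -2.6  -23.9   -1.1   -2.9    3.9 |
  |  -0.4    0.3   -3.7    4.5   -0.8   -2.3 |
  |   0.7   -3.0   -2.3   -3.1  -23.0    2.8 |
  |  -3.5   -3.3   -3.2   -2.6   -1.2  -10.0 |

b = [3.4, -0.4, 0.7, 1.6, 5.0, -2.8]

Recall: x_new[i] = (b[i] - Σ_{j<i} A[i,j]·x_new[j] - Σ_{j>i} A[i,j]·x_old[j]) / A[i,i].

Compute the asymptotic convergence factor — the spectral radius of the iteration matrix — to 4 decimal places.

0.3371

Diagonal D = diag(14.3, -19.3, -23.9, 4.5, -23, -10); L, U strict lower/upper.
T_GS = -(D+L)⁻¹U: row 0 first, T[0,5] = -(-2.4)/(14.3) = +0.1678; later rows by forward substitution.
  T[0,:] = [+0.0000, +0.0210, +0.0210, +0.1119, +0.1958, +0.1678]
  T[1,:] = [+0.0000, +0.0005, -0.1653, -0.0852, -0.1089, +0.1287]
  T[2,:] = [+0.0000, -0.0017, +0.0163, -0.0457, -0.1251, +0.1358]
  T[3,:] = [+0.0000, +0.0004, +0.0263, -0.0219, +0.0996, +0.6291]
  T[4,:] = [+0.0000, +0.0007, +0.0170, +0.0220, +0.0192, +0.0117]
  T[5,:] = [+0.0000, -0.0072, +0.0331, +0.0066, -0.0208, -0.3097]
|eigenvalues of T|: 0.3371, 0.0855, 0.0855, 0.0423, 0.0116, 0.0000.
ρ(T) = max|λ| = 0.3371; 0.3371 < 1: convergent.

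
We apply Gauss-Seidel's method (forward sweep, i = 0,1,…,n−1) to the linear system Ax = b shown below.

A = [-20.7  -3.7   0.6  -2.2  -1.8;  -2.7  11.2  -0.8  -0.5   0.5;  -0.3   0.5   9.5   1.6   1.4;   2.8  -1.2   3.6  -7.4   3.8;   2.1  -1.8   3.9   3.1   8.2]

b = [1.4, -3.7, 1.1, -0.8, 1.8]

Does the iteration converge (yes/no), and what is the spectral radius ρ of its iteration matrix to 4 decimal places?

yes, ρ = 0.3480

Split A = D + L + U, D = diag(-20.7, 11.2, 9.5, -7.4, 8.2).
Gauss-Seidel: T = -(D+L)⁻¹U, row 0 first, T[0,4] = -(-1.8)/(-20.7) = -0.0870; later rows by forward substitution.
  T[0,:] = [+0.0000  -0.1787  +0.0290  -0.1063  -0.0870]
  T[1,:] = [+0.0000  -0.0431  +0.0784  +0.0190  -0.0656]
  T[2,:] = [+0.0000  -0.0034  -0.0032  -0.1728  -0.1467]
  T[3,:] = [+0.0000  -0.0623  -0.0033  -0.1274  +0.4199]
  T[4,:] = [+0.0000  +0.0615  +0.0126  +0.1617  -0.0811]
|eigenvalues of T|: 0.3480, 0.0935, 0.0935, 0.0930, 0.0000.
spectral radius ρ = 0.3480; 0.3480 < 1, so it converges for any x₀.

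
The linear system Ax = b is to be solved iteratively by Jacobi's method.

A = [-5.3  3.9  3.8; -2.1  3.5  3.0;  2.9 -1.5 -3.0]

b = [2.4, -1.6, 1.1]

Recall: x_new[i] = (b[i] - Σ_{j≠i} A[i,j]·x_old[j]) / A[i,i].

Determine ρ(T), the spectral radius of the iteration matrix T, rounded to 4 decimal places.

Split A = D + L + U, D = diag(-5.3, 3.5, -3).
Jacobi T = -D⁻¹(L+U): T[2,1] = -(-1.5)/(-3) = -0.5000; T[2,2] = 0.
  T[0,:] = [+0.0000  +0.7358  +0.7170]
  T[1,:] = [+0.6000  +0.0000  -0.8571]
  T[2,:] = [+0.9667  -0.5000  +0.0000]
|eigenvalues of T|: 1.4589, 0.7519, 0.7519.
ρ = 1.4589; 1.4589 > 1, so it fails to converge.

1.4589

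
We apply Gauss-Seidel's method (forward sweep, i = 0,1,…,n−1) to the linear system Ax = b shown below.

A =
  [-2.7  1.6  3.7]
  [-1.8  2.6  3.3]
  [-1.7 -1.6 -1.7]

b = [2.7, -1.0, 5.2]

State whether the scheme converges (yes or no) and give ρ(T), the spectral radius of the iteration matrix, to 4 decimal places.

no, ρ = 1.2569

Diagonal D = diag(-2.7, 2.6, -1.7); L, U strict lower/upper.
T_GS = -(D+L)⁻¹U: row 0 first, T[0,1] = -(1.6)/(-2.7) = +0.5926; later rows by forward substitution.
  T[0,:] = [+0.0000  +0.5926  +1.3704]
  T[1,:] = [+0.0000  +0.4103  -0.3205]
  T[2,:] = [+0.0000  -0.9787  -1.0687]
|λ(T)| sorted: 1.2569, 0.5984, 0.0000.
ρ(T) = max|λ| = 1.2569; 1.2569 > 1 ⇒ diverges.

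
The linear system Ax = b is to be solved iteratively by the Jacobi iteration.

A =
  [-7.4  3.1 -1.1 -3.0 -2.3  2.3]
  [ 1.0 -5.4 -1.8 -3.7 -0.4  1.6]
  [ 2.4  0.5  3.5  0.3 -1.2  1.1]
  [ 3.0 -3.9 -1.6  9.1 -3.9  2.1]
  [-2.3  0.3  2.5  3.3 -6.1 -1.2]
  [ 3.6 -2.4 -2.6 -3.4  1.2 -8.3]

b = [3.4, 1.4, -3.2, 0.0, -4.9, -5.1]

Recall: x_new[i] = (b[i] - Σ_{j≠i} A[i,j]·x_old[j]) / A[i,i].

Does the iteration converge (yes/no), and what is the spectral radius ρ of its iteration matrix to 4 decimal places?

Let D = diag(-7.4, -5.4, 3.5, 9.1, -6.1, -8.3); L, U the strict triangles.
Jacobi: T = -D⁻¹(L+U), T[0,4] = -(-2.3)/(-7.4) = -0.3108; T[0,0] = 0.
  T[0,:] = [+0.0000 +0.4189 -0.1486 -0.4054 -0.3108 +0.3108]
  T[1,:] = [+0.1852 +0.0000 -0.3333 -0.6852 -0.0741 +0.2963]
  T[2,:] = [-0.6857 -0.1429 +0.0000 -0.0857 +0.3429 -0.3143]
  T[3,:] = [-0.3297 +0.4286 +0.1758 +0.0000 +0.4286 -0.2308]
  T[4,:] = [-0.3770 +0.0492 +0.4098 +0.5410 +0.0000 -0.1967]
  T[5,:] = [+0.4337 -0.2892 -0.3133 -0.4096 +0.1446 +0.0000]
|roots of det(T-λI)|: 1.1990, 0.5534, 0.4801, 0.4801, 0.1165, 0.1165.
ρ = 1.1990; 1.1990 > 1 ⇒ diverges.

no, ρ = 1.1990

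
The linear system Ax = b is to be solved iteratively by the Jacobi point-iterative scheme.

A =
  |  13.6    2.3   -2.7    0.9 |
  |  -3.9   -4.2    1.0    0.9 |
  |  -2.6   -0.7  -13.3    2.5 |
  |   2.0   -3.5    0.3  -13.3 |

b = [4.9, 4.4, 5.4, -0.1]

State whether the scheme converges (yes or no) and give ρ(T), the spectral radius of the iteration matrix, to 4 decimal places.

yes, ρ = 0.3318

Write A = D+L+U with D = diag(13.6, -4.2, -13.3, -13.3).
T_J = -D⁻¹(L+U): T[2,0] = -(-2.6)/(-13.3) = -0.1955; T[2,2] = 0.
  T[0,:] = [+0.0000  -0.1691  +0.1985  -0.0662]
  T[1,:] = [-0.9286  +0.0000  +0.2381  +0.2143]
  T[2,:] = [-0.1955  -0.0526  +0.0000  +0.1880]
  T[3,:] = [+0.1504  -0.2632  +0.0226  +0.0000]
|eigenvalues of T|: 0.3318, 0.2541, 0.2162, 0.2162.
ρ(T) = max|λ| = 0.3318; 0.3318 < 1, so it converges for any x₀.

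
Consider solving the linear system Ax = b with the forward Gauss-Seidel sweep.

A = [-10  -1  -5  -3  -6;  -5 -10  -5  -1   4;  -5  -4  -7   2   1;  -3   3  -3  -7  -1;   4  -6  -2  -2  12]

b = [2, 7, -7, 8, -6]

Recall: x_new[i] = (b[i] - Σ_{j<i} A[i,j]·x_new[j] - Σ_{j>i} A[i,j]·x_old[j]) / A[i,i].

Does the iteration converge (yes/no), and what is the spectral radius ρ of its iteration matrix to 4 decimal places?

yes, ρ = 0.8413

Let D = diag(-10, -10, -7, -7, 12); L, U the strict triangles.
Gauss-Seidel: T = -(D+L)⁻¹U, row 0 first, T[0,1] = -(-1)/(-10) = -0.1000; later rows by forward substitution.
  T[0,:] = [+0.0000  -0.1000  -0.5000  -0.3000  -0.6000]
  T[1,:] = [+0.0000  +0.0500  -0.2500  +0.0500  +0.7000]
  T[2,:] = [+0.0000  +0.0429  +0.5000  +0.4714  +0.1714]
  T[3,:] = [+0.0000  +0.0459  -0.1071  -0.0520  +0.3408]
  T[4,:] = [+0.0000  +0.0731  +0.1071  +0.1949  +0.6354]
moduli |λ_i(T)| = 0.8413, 0.3154, 0.0637, 0.0403, 0.0000.
ρ(T) = max|λ| = 0.8413; 0.8413 < 1 ⇒ converges.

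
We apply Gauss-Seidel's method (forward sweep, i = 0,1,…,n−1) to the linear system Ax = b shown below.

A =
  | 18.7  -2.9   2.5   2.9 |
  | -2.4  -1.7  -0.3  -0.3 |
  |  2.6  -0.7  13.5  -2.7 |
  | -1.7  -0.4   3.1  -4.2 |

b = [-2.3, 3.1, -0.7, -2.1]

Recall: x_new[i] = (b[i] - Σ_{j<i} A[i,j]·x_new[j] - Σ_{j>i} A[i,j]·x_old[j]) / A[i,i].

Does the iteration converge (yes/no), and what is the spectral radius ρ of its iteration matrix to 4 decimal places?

yes, ρ = 0.2859

Write A = D+L+U with D = diag(18.7, -1.7, 13.5, -4.2).
Gauss-Seidel: T = -(D+L)⁻¹U, row 0 first, T[0,2] = -(2.5)/(18.7) = -0.1337; later rows by forward substitution.
  T[0,:] = [+0.0000, +0.1551, -0.1337, -0.1551]
  T[1,:] = [+0.0000, -0.2189, +0.0123, +0.0425]
  T[2,:] = [+0.0000, -0.0412, +0.0264, +0.2321]
  T[3,:] = [+0.0000, -0.0723, +0.0724, +0.2300]
|roots of det(T-λI)|: 0.2859, 0.2119, 0.0366, 0.0000.
ρ = 0.2859; 0.2859 < 1, so it converges for any x₀.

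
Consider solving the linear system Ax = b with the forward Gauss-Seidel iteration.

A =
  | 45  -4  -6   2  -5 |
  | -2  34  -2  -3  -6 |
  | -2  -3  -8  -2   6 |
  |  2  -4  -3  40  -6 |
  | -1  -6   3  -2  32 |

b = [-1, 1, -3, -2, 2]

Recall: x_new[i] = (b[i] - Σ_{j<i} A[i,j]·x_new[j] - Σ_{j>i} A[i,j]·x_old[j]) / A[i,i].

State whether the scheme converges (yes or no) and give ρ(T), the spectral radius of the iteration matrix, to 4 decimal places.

Let D = diag(45, 34, -8, 40, 32); L, U the strict triangles.
Gauss-Seidel: T = -(D+L)⁻¹U, row 0 first, T[0,4] = -(-5)/(45) = +0.1111; later rows by forward substitution.
  T[0,:] = [+0.0000  +0.0889  +0.1333  -0.0444  +0.1111]
  T[1,:] = [+0.0000  +0.0052  +0.0667  +0.0856  +0.1830]
  T[2,:] = [+0.0000  -0.0242  -0.0583  -0.2710  +0.6536]
  T[3,:] = [+0.0000  -0.0057  -0.0044  -0.0095  +0.2118]
  T[4,:] = [+0.0000  +0.0057  +0.0219  +0.0395  -0.0103]
|λ(T)| sorted: 0.1970, 0.0937, 0.0389, 0.0085, 0.0000.
ρ = 0.1970; 0.1970 < 1, so it converges for any x₀.

yes, ρ = 0.1970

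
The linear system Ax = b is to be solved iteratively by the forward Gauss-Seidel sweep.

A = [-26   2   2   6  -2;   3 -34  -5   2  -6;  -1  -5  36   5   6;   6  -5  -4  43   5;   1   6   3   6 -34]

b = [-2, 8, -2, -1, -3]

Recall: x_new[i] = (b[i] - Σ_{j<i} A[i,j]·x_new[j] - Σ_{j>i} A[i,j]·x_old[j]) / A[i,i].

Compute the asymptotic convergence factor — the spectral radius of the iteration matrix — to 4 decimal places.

Diagonal D = diag(-26, -34, 36, 43, -34); L, U strict lower/upper.
T_GS = -(D+L)⁻¹U: row 0 first, T[0,1] = -(2)/(-26) = +0.0769; later rows by forward substitution.
  T[0,:] = [+0.0000 +0.0769 +0.0769 +0.2308 -0.0769]
  T[1,:] = [+0.0000 +0.0068 -0.1403 +0.0792 -0.1833]
  T[2,:] = [+0.0000 +0.0031 -0.0173 -0.1215 -0.1943]
  T[3,:] = [+0.0000 -0.0097 -0.0287 -0.0343 -0.1449]
  T[4,:] = [+0.0000 +0.0020 -0.0291 +0.0040 -0.0773]
eigenvalue magnitudes: 0.1566, 0.0521, 0.0521, 0.0127, 0.0000.
ρ(T) = max|λ| = 0.1566; 0.1566 < 1, so it converges for any x₀.

0.1566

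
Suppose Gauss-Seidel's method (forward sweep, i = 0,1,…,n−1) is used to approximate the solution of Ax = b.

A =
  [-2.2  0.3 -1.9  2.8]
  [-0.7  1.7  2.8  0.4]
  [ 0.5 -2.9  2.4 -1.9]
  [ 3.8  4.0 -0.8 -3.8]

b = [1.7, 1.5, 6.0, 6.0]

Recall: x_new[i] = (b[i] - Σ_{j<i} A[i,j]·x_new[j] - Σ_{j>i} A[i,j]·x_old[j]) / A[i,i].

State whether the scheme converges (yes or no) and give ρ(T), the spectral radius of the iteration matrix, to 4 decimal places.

Diagonal D = diag(-2.2, 1.7, 2.4, -3.8); L, U strict lower/upper.
Gauss-Seidel: T = -(D+L)⁻¹U, row 0 first, T[0,3] = -(2.8)/(-2.2) = +1.2727; later rows by forward substitution.
  T[0,:] = [+0.0000  +0.1364  -0.8636  +1.2727]
  T[1,:] = [+0.0000  +0.0561  -2.0027  +0.2888]
  T[2,:] = [+0.0000  +0.0394  -2.2400  +0.8754]
  T[3,:] = [+0.0000  +0.1872  -2.5001  +1.3924]
|λ(T)| sorted: 1.5037, 0.4488, 0.2634, 0.0000.
ρ(T) = max|λ| = 1.5037; 1.5037 > 1, so it fails to converge.

no, ρ = 1.5037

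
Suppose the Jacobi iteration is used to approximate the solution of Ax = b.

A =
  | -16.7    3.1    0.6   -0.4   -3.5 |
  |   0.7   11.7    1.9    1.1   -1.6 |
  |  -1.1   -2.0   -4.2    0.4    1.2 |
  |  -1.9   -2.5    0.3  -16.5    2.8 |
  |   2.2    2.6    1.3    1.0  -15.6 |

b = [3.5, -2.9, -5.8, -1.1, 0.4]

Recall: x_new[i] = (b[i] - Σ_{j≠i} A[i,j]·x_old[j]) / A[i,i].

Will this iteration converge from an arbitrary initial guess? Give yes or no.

yes

A = D + L + U where D = diag(-16.7, 11.7, -4.2, -16.5, -15.6).
T_J = -D⁻¹(L+U): T[4,2] = -(1.3)/(-15.6) = +0.0833; T[4,4] = 0.
  T[0,:] = [+0.0000  +0.1856  +0.0359  -0.0240  -0.2096]
  T[1,:] = [-0.0598  +0.0000  -0.1624  -0.0940  +0.1368]
  T[2,:] = [-0.2619  -0.4762  +0.0000  +0.0952  +0.2857]
  T[3,:] = [-0.1152  -0.1515  +0.0182  +0.0000  +0.1697]
  T[4,:] = [+0.1410  +0.1667  +0.0833  +0.0641  +0.0000]
|eigenvalues of T|: 0.3385, 0.2308, 0.2308, 0.1302, 0.0444.
ρ = 0.3385; 0.3385 < 1 ⇒ converges.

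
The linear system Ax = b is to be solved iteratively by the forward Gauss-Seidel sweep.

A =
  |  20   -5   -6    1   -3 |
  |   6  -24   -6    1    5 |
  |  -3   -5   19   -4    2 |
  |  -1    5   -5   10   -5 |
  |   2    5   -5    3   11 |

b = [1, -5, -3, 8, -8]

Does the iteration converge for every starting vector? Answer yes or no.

Diagonal D = diag(20, -24, 19, 10, 11); L, U strict lower/upper.
T_GS = -(D+L)⁻¹U: row 0 first, T[0,4] = -(-3)/(20) = +0.1500; later rows by forward substitution.
  T[0,:] = [+0.0000 +0.2500 +0.3000 -0.0500 +0.1500]
  T[1,:] = [+0.0000 +0.0625 -0.1750 +0.0292 +0.2458]
  T[2,:] = [+0.0000 +0.0559 +0.0013 +0.2103 -0.0169]
  T[3,:] = [+0.0000 +0.0217 +0.1182 +0.0856 +0.3836]
  T[4,:] = [+0.0000 -0.0544 -0.0066 +0.0681 -0.2513]
moduli |λ_i(T)| = 0.3263, 0.2365, 0.1245, 0.1245, 0.0000.
spectral radius ρ = 0.3263; 0.3263 < 1, so it converges for any x₀.

yes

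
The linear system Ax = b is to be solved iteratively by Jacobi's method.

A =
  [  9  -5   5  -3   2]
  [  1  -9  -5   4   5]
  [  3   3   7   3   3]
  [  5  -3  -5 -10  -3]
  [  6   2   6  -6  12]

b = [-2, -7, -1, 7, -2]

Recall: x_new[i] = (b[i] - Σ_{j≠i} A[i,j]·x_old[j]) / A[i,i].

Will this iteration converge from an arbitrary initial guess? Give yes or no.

no

A = D + L + U where D = diag(9, -9, 7, -10, 12).
T_J = -D⁻¹(L+U): T[3,0] = -(5)/(-10) = +0.5000; T[3,3] = 0.
  T[0,:] = [+0.0000 +0.5556 -0.5556 +0.3333 -0.2222]
  T[1,:] = [+0.1111 +0.0000 -0.5556 +0.4444 +0.5556]
  T[2,:] = [-0.4286 -0.4286 +0.0000 -0.4286 -0.4286]
  T[3,:] = [+0.5000 -0.3000 -0.5000 +0.0000 -0.3000]
  T[4,:] = [-0.5000 -0.1667 -0.5000 +0.5000 +0.0000]
eigenvalue magnitudes: 1.1564, 0.8399, 0.5432, 0.5432, 0.5004.
ρ(T) = max|λ| = 1.1564; 1.1564 > 1 ⇒ diverges.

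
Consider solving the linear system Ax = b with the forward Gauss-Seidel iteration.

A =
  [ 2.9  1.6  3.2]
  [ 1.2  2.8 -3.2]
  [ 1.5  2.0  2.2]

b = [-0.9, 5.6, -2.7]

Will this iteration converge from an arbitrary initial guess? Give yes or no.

yes

Write A = D+L+U with D = diag(2.9, 2.8, 2.2).
T_GS = -(D+L)⁻¹U: row 0 first, T[0,2] = -(3.2)/(2.9) = -1.1034; later rows by forward substitution.
  T[0,:] = [+0.0000 -0.5517 -1.1034]
  T[1,:] = [+0.0000 +0.2365 +1.6158]
  T[2,:] = [+0.0000 +0.1612 -0.7165]
|λ(T)| sorted: 0.9383, 0.4582, 0.0000.
spectral radius ρ = 0.9383; 0.9383 < 1, so it converges for any x₀.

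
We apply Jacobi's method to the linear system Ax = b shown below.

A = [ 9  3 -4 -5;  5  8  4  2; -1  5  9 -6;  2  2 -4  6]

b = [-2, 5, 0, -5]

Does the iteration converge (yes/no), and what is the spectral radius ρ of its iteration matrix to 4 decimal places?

Split A = D + L + U, D = diag(9, 8, 9, 6).
Jacobi T = -D⁻¹(L+U): T[3,0] = -(2)/(6) = -0.3333; T[3,3] = 0.
  T[0,:] = [+0.0000  -0.3333  +0.4444  +0.5556]
  T[1,:] = [-0.6250  +0.0000  -0.5000  -0.2500]
  T[2,:] = [+0.1111  -0.5556  +0.0000  +0.6667]
  T[3,:] = [-0.3333  -0.3333  +0.6667  +0.0000]
|roots of det(T-λI)|: 1.1456, 0.7159, 0.3560, 0.3560.
spectral radius ρ = 1.1456; 1.1456 > 1, so it fails to converge.

no, ρ = 1.1456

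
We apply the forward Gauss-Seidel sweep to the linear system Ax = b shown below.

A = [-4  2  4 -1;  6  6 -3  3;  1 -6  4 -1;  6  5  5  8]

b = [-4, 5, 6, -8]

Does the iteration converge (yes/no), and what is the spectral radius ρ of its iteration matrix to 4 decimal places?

Diagonal D = diag(-4, 6, 4, 8); L, U strict lower/upper.
Gauss-Seidel: T = -(D+L)⁻¹U, row 0 first, T[0,2] = -(4)/(-4) = +1.0000; later rows by forward substitution.
  T[0,:] = [+0.0000  +0.5000  +1.0000  -0.2500]
  T[1,:] = [+0.0000  -0.5000  -0.5000  -0.2500]
  T[2,:] = [+0.0000  -0.8750  -1.0000  -0.0625]
  T[3,:] = [+0.0000  +0.4844  +0.1875  +0.3828]
|roots of det(T-λI)|: 1.4096, 0.1824, 0.1824, 0.0000.
ρ = 1.4096; 1.4096 > 1, so it fails to converge.

no, ρ = 1.4096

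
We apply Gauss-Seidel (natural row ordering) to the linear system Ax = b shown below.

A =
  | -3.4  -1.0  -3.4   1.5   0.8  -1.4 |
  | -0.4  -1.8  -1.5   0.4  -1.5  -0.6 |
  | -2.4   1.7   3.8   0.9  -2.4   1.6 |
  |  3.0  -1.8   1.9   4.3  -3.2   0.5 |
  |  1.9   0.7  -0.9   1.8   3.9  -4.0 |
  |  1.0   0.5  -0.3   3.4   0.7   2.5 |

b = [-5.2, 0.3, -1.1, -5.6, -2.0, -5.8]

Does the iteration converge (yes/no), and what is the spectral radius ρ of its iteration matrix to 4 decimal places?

Write A = D+L+U with D = diag(-3.4, -1.8, 3.8, 4.3, 3.9, 2.5).
Gauss-Seidel: T = -(D+L)⁻¹U, row 0 first, T[0,4] = -(0.8)/(-3.4) = +0.2353; later rows by forward substitution.
  T[0,:] = [+0.0000  -0.2941  -1.0000  +0.4412  +0.2353  -0.4118]
  T[1,:] = [+0.0000  +0.0654  -0.6111  +0.1242  -0.8856  -0.2418]
  T[2,:] = [+0.0000  -0.2150  -0.3582  -0.0138  +1.1764  -0.5729]
  T[3,:] = [+0.0000  +0.3276  +0.6001  -0.2497  -0.3105  +0.3229]
  T[4,:] = [+0.0000  -0.0692  +0.2372  -0.1251  +0.4591  +0.9884]
  T[5,:] = [+0.0000  -0.3473  -0.4034  +0.1717  +0.5179  -0.5716]
|roots of det(T-λI)|: 1.6111, 1.1413, 0.4088, 0.4088, 0.0577, 0.0000.
ρ(T) = max|λ| = 1.6111; 1.6111 > 1: divergent.

no, ρ = 1.6111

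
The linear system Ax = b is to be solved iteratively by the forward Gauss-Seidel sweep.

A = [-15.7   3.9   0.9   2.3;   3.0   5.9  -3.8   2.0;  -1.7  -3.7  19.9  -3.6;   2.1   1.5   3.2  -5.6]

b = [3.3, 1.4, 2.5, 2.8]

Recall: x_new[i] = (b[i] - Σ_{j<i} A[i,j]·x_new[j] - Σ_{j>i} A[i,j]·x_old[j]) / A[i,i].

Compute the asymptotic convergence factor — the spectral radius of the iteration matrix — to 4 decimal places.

Split A = D + L + U, D = diag(-15.7, 5.9, 19.9, -5.6).
GS T = -(D+L)⁻¹U: row 0 first, T[0,3] = -(2.3)/(-15.7) = +0.1465; later rows by forward substitution.
  T[0,:] = [+0.0000  +0.2484  +0.0573  +0.1465]
  T[1,:] = [+0.0000  -0.1263  +0.6149  -0.4135]
  T[2,:] = [+0.0000  -0.0023  +0.1192  +0.1165]
  T[3,:] = [+0.0000  +0.0580  +0.2543  +0.0108]
|λ(T)| sorted: 0.2518, 0.2076, 0.2076, 0.0000.
spectral radius ρ = 0.2518; 0.2518 < 1, so it converges for any x₀.

0.2518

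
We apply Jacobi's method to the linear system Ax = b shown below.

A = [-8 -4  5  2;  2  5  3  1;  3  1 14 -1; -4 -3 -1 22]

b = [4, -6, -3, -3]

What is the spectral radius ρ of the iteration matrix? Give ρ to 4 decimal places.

0.4701

Let D = diag(-8, 5, 14, 22); L, U the strict triangles.
Jacobi: T = -D⁻¹(L+U), T[0,3] = -(2)/(-8) = +0.2500; T[0,0] = 0.
  T[0,:] = [+0.0000 -0.5000 +0.6250 +0.2500]
  T[1,:] = [-0.4000 +0.0000 -0.6000 -0.2000]
  T[2,:] = [-0.2143 -0.0714 +0.0000 +0.0714]
  T[3,:] = [+0.1818 +0.1364 +0.0455 +0.0000]
moduli |λ_i(T)| = 0.4701, 0.2900, 0.2900, 0.0144.
spectral radius ρ = 0.4701; 0.4701 < 1 ⇒ converges.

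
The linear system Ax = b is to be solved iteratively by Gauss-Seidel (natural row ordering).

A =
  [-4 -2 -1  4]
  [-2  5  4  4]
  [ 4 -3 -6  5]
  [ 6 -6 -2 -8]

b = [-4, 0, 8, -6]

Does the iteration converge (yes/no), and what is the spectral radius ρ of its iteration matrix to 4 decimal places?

Let D = diag(-4, 5, -6, -8); L, U the strict triangles.
Gauss-Seidel: T = -(D+L)⁻¹U, row 0 first, T[0,1] = -(-2)/(-4) = -0.5000; later rows by forward substitution.
  T[0,:] = [+0.0000, -0.5000, -0.2500, +1.0000]
  T[1,:] = [+0.0000, -0.2000, -0.9000, -0.4000]
  T[2,:] = [+0.0000, -0.2333, +0.2833, +1.7000]
  T[3,:] = [+0.0000, -0.1667, +0.4167, +0.6250]
moduli |λ_i(T)| = 1.4869, 0.4100, 0.4100, 0.0000.
ρ(T) = max|λ| = 1.4869; 1.4869 > 1 ⇒ diverges.

no, ρ = 1.4869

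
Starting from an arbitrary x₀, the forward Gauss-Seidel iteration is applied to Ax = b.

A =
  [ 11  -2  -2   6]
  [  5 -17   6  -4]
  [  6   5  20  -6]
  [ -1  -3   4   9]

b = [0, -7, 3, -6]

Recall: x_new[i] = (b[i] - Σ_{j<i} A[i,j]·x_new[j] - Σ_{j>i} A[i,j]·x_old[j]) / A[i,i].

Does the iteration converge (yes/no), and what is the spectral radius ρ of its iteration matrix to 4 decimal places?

yes, ρ = 0.5977

Write A = D+L+U with D = diag(11, -17, 20, 9).
GS T = -(D+L)⁻¹U: row 0 first, T[0,3] = -(6)/(11) = -0.5455; later rows by forward substitution.
  T[0,:] = [+0.0000 +0.1818 +0.1818 -0.5455]
  T[1,:] = [+0.0000 +0.0535 +0.4064 -0.3957]
  T[2,:] = [+0.0000 -0.0679 -0.1561 +0.5626]
  T[3,:] = [+0.0000 +0.0682 +0.2251 -0.4425]
|eigenvalues of T|: 0.5977, 0.0916, 0.0391, 0.0000.
spectral radius ρ = 0.5977; 0.5977 < 1, so it converges for any x₀.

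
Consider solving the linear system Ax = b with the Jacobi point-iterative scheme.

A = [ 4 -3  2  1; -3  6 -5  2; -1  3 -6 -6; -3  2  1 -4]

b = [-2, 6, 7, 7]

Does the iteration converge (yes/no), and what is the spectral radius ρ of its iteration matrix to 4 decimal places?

Write A = D+L+U with D = diag(4, 6, -6, -4).
Jacobi: T = -D⁻¹(L+U), T[2,0] = -(-1)/(-6) = -0.1667; T[2,2] = 0.
  T[0,:] = [+0.0000 +0.7500 -0.5000 -0.2500]
  T[1,:] = [+0.5000 +0.0000 +0.8333 -0.3333]
  T[2,:] = [-0.1667 +0.5000 +0.0000 -1.0000]
  T[3,:] = [-0.7500 +0.5000 +0.2500 +0.0000]
moduli |λ_i(T)| = 1.3022, 0.7927, 0.7927, 0.7002.
ρ(T) = max|λ| = 1.3022; 1.3022 > 1, so it fails to converge.

no, ρ = 1.3022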